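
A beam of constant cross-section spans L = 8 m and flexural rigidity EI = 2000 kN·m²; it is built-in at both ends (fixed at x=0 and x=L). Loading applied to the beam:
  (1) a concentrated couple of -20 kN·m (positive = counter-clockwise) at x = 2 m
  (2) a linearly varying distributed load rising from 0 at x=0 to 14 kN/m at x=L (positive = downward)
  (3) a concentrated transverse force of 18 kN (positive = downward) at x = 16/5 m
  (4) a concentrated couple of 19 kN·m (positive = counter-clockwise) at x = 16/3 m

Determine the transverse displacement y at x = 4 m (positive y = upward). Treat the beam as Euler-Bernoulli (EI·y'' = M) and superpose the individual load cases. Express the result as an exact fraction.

Load 1 — applied couple M₀=-20 kN·m at a=2 m (b=L-a=6):
  y_1 = (R_Ax³/6 - M_Ax²/2 - M₀(x-a)²/2)/EI  [x>a] with R_A=-45/16, M_A=15/4 = ((-45/16)·4³/6 - (15/4)·4²/2 - (-20)·(4-2)²/2)/2000 = -1/100 m
Load 2 — triangular load w₀=14 kN/m (0→w₀ over full span):
  y_2 = -w₀x²(L-x)²(x+2L)/(120LEI) = -14·4²·(8-4)²·(4+2·8)/(120·8·2000) = -14/375 m
Load 3 — point force P=18 kN at a=16/5 m (b=L-a=24/5):
  y_3 = -Pa²(L-x)²(3bL-(3b+a)(L-x))/(6L³EI)  [x>a] = -18·(16/5)²·(8-4)²·(3·(24/5)·8-(3·(24/5)+(16/5))·(8-4))/(6·8³·2000) = -336/15625 m
Load 4 — applied couple M₀=19 kN·m at a=16/3 m (b=L-a=8/3):
  y_4 = (R_Ax³/6 - M_Ax²/2)/EI  [x≤a] with R_A=19/6, M_A=19/3 = ((19/6)·4³/6 - (19/3)·4²/2)/2000 = -19/2250 m
Superposition: y = Σ y_i = -43471/562500 m ≈ -0.077282 m

y(4) = -43471/562500 m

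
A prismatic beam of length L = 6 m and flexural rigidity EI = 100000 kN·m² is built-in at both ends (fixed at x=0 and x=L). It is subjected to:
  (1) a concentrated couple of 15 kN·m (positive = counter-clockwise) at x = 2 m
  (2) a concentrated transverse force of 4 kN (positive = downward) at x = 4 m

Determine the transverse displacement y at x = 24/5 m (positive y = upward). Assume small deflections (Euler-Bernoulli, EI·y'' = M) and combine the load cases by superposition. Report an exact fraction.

y(24/5) = 7/750000 m

Load 1 — applied couple M₀=15 kN·m at a=2 m (b=L-a=4):
  y_1 = (R_Ax³/6 - M_Ax²/2 - M₀(x-a)²/2)/EI  [x>a] with R_A=10/3, M_A=0 = ((10/3)·(24/5)³/6 - 0·(24/5)²/2 - 15·((24/5)-2)²/2)/100000 = 33/1250000 m
Load 2 — point force P=4 kN at a=4 m (b=L-a=2):
  y_2 = -Pa²(L-x)²(3bL-(3b+a)(L-x))/(6L³EI)  [x>a] = -4·4²·(6-(24/5))²·(3·2·6-(3·2+4)·(6-(24/5)))/(6·6³·100000) = -4/234375 m
Superposition: y = Σ y_i = 7/750000 m ≈ 0.000009 m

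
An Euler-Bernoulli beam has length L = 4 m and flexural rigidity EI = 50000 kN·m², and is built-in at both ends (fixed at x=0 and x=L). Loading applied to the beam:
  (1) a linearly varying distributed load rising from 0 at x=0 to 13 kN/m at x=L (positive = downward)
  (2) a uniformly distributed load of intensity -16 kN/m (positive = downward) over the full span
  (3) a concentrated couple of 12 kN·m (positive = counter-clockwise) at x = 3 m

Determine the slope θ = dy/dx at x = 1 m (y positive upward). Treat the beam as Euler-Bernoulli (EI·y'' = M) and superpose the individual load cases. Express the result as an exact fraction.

θ(1) = 443/8000000 rad

Load 1 — triangular load w₀=13 kN/m (0→w₀ over full span):
  θ_1 = -w₀(2x(L-x)(L-2x)(x+2L)+x²(L-x)²)/(120LEI) = -13·(2·1·(4-1)·(4-2·1)·(1+2·4)+1²·(4-1)²)/(120·4·50000) = -507/8000000 rad
Load 2 — uniform load w=-16 kN/m over full span:
  θ_2 = -wx(L-x)(L-2x)/(12EI) = -(-16)·1·(4-1)·(4-2·1)/(12·50000) = 1/6250 rad
Load 3 — applied couple M₀=12 kN·m at a=3 m (b=L-a=1):
  θ_3 = (R_Ax²/2 - M_Ax)/EI  [x≤a] with R_A=27/8, M_A=15/4 = ((27/8)·1²/2 - (15/4)·1)/50000 = -33/800000 rad
Superposition: θ = Σ θ_i = 443/8000000 rad ≈ 0.000055 rad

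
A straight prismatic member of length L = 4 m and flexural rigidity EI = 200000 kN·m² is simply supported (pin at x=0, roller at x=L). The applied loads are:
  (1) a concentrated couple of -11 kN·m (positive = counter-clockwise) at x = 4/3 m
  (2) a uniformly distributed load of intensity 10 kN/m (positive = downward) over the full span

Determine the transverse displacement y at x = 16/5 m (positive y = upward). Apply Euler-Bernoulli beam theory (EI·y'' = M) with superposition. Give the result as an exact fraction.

y(16/5) = -3301/28125000 m

Load 1 — applied couple M₀=-11 kN·m at a=4/3 m (b=L-a=8/3):
  y_1 = (M₀x³/(6L)-M₀(x-a)²/2+C₁x)/EI  [x>a] with C₁=M₀(3b²-L²)/(6L)=-22/9 = ((-11)·(16/5)³/(6·4)-(-11)·((16/5)-(4/3))²/2+(-22/9)·(16/5))/200000 = -517/28125000 m
Load 2 — uniform load w=10 kN/m over full span:
  y_2 = -wx(L³-2Lx²+x³)/(24EI) = -10·(16/5)·(4³-2·4·(16/5)²+(16/5)³)/(24·200000) = -116/1171875 m
Superposition: y = Σ y_i = -3301/28125000 m ≈ -0.000117 m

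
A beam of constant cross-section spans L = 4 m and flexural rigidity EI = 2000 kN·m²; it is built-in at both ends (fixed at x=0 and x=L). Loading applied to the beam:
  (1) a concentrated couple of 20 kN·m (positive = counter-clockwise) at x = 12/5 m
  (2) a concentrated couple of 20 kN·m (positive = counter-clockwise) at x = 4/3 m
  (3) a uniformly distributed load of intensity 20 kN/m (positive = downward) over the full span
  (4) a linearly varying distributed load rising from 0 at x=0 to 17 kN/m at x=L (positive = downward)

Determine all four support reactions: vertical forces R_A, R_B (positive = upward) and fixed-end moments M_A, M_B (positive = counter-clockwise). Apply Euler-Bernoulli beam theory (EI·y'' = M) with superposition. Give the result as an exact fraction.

Load 1 — applied couple M₀=20 kN·m at a=12/5 m (b=L-a=8/5):
  R_A = 6M₀ab/L³ = 6·20·(12/5)·(8/5)/4³ = 36/5 kN
  M_A = M₀b(2a-b)/L² = 20·(8/5)·(2·(12/5)-(8/5))/4² = 32/5 kN·m
  R_B = -6M₀ab/L³ = -6·20·(12/5)·(8/5)/4³ = -36/5 kN
  M_B = M₀a(2b-a)/L² = 20·(12/5)·(2·(8/5)-(12/5))/4² = 12/5 kN·m
Load 2 — applied couple M₀=20 kN·m at a=4/3 m (b=L-a=8/3):
  R_A = 6M₀ab/L³ = 6·20·(4/3)·(8/3)/4³ = 20/3 kN
  M_A = M₀b(2a-b)/L² = 20·(8/3)·(2·(4/3)-(8/3))/4² = 0 kN·m
  R_B = -6M₀ab/L³ = -6·20·(4/3)·(8/3)/4³ = -20/3 kN
  M_B = M₀a(2b-a)/L² = 20·(4/3)·(2·(8/3)-(4/3))/4² = 20/3 kN·m
Load 3 — uniform load w=20 kN/m over full span:
  R_A = wL/2 = 20·4/2 = 40 kN
  M_A = wL²/12 = 20·4²/12 = 80/3 kN·m
  R_B = wL/2 = 20·4/2 = 40 kN
  M_B = -wL²/12 = -20·4²/12 = -80/3 kN·m
Load 4 — triangular load w₀=17 kN/m (0→w₀ over full span):
  R_A = 3w₀L/20 = 3·17·4/20 = 51/5 kN
  M_A = w₀L²/30 = 17·4²/30 = 136/15 kN·m
  R_B = 7w₀L/20 = 7·17·4/20 = 119/5 kN
  M_B = -w₀L²/20 = -17·4²/20 = -68/5 kN·m
Superposition: R_A = 961/15 kN, M_A = 632/15 kN·m, R_B = 749/15 kN, M_B = -156/5 kN·m

R_A = 961/15 kN, M_A = 632/15 kN·m, R_B = 749/15 kN, M_B = -156/5 kN·m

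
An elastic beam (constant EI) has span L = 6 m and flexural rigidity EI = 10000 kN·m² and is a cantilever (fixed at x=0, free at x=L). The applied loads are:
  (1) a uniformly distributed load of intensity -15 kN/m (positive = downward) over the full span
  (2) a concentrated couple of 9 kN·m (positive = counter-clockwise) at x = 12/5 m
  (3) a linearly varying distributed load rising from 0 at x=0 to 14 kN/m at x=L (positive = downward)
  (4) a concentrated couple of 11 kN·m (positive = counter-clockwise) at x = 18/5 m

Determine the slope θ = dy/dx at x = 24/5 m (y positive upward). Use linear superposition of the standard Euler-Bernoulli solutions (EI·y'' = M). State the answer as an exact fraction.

Load 1 — uniform load w=-15 kN/m over full span:
  θ_1 = -wx(x²-3Lx+3L²)/(6EI) = -(-15)·(24/5)·((24/5)²-3·6·(24/5)+3·6²)/(6·10000) = 837/15625 rad
Load 2 — applied couple M₀=9 kN·m at a=12/5 m (b=L-a=18/5):
  θ_2 = M₀a/EI  [x>a] = 9·(12/5)/10000 = 27/12500 rad
Load 3 — triangular load w₀=14 kN/m (0→w₀ over full span):
  θ_3 = (w₀Lx²/4-w₀L²x/3-w₀x⁴/(24L))/EI = (14·6·(24/5)²/4-14·6²·(24/5)/3-14·(24/5)⁴/(24·6))/10000 = -14616/390625 rad
Load 4 — applied couple M₀=11 kN·m at a=18/5 m (b=L-a=12/5):
  θ_4 = M₀a/EI  [x>a] = 11·(18/5)/10000 = 99/25000 rad
Superposition: θ = Σ θ_i = 69597/3125000 rad ≈ 0.022271 rad

θ(24/5) = 69597/3125000 rad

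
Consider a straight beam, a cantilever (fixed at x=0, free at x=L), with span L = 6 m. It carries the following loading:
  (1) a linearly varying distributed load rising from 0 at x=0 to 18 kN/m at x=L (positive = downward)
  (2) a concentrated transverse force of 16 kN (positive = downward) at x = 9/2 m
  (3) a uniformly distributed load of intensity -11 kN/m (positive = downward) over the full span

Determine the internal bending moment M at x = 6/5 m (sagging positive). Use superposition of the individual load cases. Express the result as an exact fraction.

Load 1 — triangular load w₀=18 kN/m (0→w₀ over full span):
  M_1 = w₀Lx/2 - w₀L²/3 - w₀x³/(6L) = 18·6·(6/5)/2 - 18·6²/3 - 18·(6/5)³/(6·6) = -19008/125 kN·m
Load 2 — point force P=16 kN at a=9/2 m (b=L-a=3/2):
  M_2 = -P(a-x)  [x≤a] = -16·((9/2)-(6/5)) = -264/5 kN·m
Load 3 — uniform load w=-11 kN/m over full span:
  M_3 = -w(L-x)²/2 = -(-11)·(6-(6/5))²/2 = 3168/25 kN·m
Superposition: M = Σ M_i = -9768/125 kN·m ≈ -78.144000 kN·m

M(6/5) = -9768/125 kN·m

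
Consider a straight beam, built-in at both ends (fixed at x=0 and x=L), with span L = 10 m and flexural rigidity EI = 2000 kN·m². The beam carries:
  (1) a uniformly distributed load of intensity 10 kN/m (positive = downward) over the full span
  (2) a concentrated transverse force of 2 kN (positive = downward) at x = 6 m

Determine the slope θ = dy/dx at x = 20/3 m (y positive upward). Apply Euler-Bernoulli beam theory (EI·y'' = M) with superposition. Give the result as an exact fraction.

θ(20/3) = 6493/202500 rad

Load 1 — uniform load w=10 kN/m over full span:
  θ_1 = -wx(L-x)(L-2x)/(12EI) = -10·(20/3)·(10-(20/3))·(10-2·(20/3))/(12·2000) = 5/162 rad
Load 2 — point force P=2 kN at a=6 m (b=L-a=4):
  θ_2 = Pa²(L-x)(2bL-(3b+a)(L-x))/(2L³EI)  [x>a] = 2·6²·(10-(20/3))·(2·4·10-(3·4+6)·(10-(20/3)))/(2·10³·2000) = 3/2500 rad
Superposition: θ = Σ θ_i = 6493/202500 rad ≈ 0.032064 rad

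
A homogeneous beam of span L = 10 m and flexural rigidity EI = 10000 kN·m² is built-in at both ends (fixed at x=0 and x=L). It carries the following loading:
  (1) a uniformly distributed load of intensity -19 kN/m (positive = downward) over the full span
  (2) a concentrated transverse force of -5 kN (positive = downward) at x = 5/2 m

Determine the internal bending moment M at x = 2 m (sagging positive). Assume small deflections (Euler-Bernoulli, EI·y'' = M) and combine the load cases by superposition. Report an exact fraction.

M(2) = 473/96 kN·m

Load 1 — uniform load w=-19 kN/m over full span:
  M_1 = wLx/2 - wL²/12 - wx²/2 = (-19)·10·2/2 - (-19)·10²/12 - (-19)·2²/2 = 19/3 kN·m
Load 2 — point force P=-5 kN at a=5/2 m (b=L-a=15/2):
  M_2 = Pb²(3a+b)x/L³ - Pab²/L²  [x≤a] = (-5)·(15/2)²·(3·(5/2)+(15/2))·2/10³ - (-5)·(5/2)·(15/2)²/10² = -45/32 kN·m
Superposition: M = Σ M_i = 473/96 kN·m ≈ 4.927083 kN·m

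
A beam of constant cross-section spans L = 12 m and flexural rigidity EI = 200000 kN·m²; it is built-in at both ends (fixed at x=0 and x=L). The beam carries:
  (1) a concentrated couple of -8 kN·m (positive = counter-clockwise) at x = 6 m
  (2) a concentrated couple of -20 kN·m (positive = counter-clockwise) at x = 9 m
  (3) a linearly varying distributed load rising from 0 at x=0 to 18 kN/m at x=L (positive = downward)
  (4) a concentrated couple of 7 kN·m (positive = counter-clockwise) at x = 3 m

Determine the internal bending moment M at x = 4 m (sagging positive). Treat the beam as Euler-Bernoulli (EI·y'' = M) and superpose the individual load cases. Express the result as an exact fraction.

Load 1 — applied couple M₀=-8 kN·m at a=6 m (b=L-a=6):
  M_1 = R_Ax - M_A  [x≤a] with R_A=-1, M_A=-2 = (-1)·4 - (-2) = -2 kN·m
Load 2 — applied couple M₀=-20 kN·m at a=9 m (b=L-a=3):
  M_2 = R_Ax - M_A  [x≤a] with R_A=-15/8, M_A=-25/4 = (-15/8)·4 - (-25/4) = -5/4 kN·m
Load 3 — triangular load w₀=18 kN/m (0→w₀ over full span):
  M_3 = 3w₀Lx/20 - w₀L²/30 - w₀x³/(6L) = 3·18·12·4/20 - 18·12²/30 - 18·4³/(6·12) = 136/5 kN·m
Load 4 — applied couple M₀=7 kN·m at a=3 m (b=L-a=9):
  M_4 = R_Ax - M_A - M₀  [x>a] with R_A=21/32, M_A=-21/16 = (21/32)·4 - (-21/16) - 7 = -49/16 kN·m
Superposition: M = Σ M_i = 1671/80 kN·m ≈ 20.887500 kN·m

M(4) = 1671/80 kN·m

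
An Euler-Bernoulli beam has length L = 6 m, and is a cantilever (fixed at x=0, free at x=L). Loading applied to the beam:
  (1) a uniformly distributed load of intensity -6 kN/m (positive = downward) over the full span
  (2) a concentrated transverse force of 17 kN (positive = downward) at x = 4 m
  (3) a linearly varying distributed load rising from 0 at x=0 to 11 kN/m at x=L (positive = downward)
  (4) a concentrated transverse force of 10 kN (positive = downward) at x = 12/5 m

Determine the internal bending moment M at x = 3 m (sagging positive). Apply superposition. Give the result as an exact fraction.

Load 1 — uniform load w=-6 kN/m over full span:
  M_1 = -w(L-x)²/2 = -(-6)·(6-3)²/2 = 27 kN·m
Load 2 — point force P=17 kN at a=4 m (b=L-a=2):
  M_2 = -P(a-x)  [x≤a] = -17·(4-3) = -17 kN·m
Load 3 — triangular load w₀=11 kN/m (0→w₀ over full span):
  M_3 = w₀Lx/2 - w₀L²/3 - w₀x³/(6L) = 11·6·3/2 - 11·6²/3 - 11·3³/(6·6) = -165/4 kN·m
Load 4 — point force P=10 kN at a=12/5 m (b=L-a=18/5):
  M_4 = 0  [x>a] = 0 kN·m
Superposition: M = Σ M_i = -125/4 kN·m ≈ -31.250000 kN·m

M(3) = -125/4 kN·m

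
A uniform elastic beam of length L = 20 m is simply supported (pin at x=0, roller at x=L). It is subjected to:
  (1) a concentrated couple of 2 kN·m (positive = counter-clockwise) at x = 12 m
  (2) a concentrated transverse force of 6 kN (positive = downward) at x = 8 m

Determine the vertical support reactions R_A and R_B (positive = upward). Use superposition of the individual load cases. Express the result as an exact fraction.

R_A = 37/10 kN, R_B = 23/10 kN

Load 1 — applied couple M₀=2 kN·m at a=12 m (b=L-a=8):
  R_A = M₀/L = 2/20 = 1/10 kN
  R_B = -M₀/L = -2/20 = -1/10 kN
Load 2 — point force P=6 kN at a=8 m (b=L-a=12):
  R_A = Pb/L = 6·12/20 = 18/5 kN
  R_B = Pa/L = 6·8/20 = 12/5 kN
Superposition: R_A = 37/10 kN, R_B = 23/10 kN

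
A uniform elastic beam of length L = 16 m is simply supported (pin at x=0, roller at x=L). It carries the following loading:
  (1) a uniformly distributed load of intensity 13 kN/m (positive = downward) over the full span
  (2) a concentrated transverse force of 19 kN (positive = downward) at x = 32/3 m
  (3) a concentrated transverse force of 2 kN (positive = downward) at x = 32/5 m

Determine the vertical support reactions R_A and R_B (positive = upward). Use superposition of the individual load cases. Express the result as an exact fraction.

Load 1 — uniform load w=13 kN/m over full span:
  R_A = wL/2 = 13·16/2 = 104 kN
  R_B = wL/2 = 13·16/2 = 104 kN
Load 2 — point force P=19 kN at a=32/3 m (b=L-a=16/3):
  R_A = Pb/L = 19·(16/3)/16 = 19/3 kN
  R_B = Pa/L = 19·(32/3)/16 = 38/3 kN
Load 3 — point force P=2 kN at a=32/5 m (b=L-a=48/5):
  R_A = Pb/L = 2·(48/5)/16 = 6/5 kN
  R_B = Pa/L = 2·(32/5)/16 = 4/5 kN
Superposition: R_A = 1673/15 kN, R_B = 1762/15 kN

R_A = 1673/15 kN, R_B = 1762/15 kN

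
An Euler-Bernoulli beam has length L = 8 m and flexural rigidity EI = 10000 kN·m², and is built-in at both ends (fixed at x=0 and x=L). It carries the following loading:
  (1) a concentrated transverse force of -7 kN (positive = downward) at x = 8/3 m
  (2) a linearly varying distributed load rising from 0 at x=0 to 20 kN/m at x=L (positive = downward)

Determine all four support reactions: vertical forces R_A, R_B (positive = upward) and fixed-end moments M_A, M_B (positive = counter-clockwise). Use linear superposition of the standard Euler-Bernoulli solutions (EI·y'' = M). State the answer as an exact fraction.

Load 1 — point force P=-7 kN at a=8/3 m (b=L-a=16/3):
  R_A = Pb²(3a+b)/L³ = (-7)·(16/3)²·(3·(8/3)+(16/3))/8³ = -140/27 kN
  M_A = Pab²/L² = (-7)·(8/3)·(16/3)²/8² = -224/27 kN·m
  R_B = Pa²(a+3b)/L³ = (-7)·(8/3)²·((8/3)+3·(16/3))/8³ = -49/27 kN
  M_B = -Pa²b/L² = -(-7)·(8/3)²·(16/3)/8² = 112/27 kN·m
Load 2 — triangular load w₀=20 kN/m (0→w₀ over full span):
  R_A = 3w₀L/20 = 3·20·8/20 = 24 kN
  M_A = w₀L²/30 = 20·8²/30 = 128/3 kN·m
  R_B = 7w₀L/20 = 7·20·8/20 = 56 kN
  M_B = -w₀L²/20 = -20·8²/20 = -64 kN·m
Superposition: R_A = 508/27 kN, M_A = 928/27 kN·m, R_B = 1463/27 kN, M_B = -1616/27 kN·m

R_A = 508/27 kN, M_A = 928/27 kN·m, R_B = 1463/27 kN, M_B = -1616/27 kN·m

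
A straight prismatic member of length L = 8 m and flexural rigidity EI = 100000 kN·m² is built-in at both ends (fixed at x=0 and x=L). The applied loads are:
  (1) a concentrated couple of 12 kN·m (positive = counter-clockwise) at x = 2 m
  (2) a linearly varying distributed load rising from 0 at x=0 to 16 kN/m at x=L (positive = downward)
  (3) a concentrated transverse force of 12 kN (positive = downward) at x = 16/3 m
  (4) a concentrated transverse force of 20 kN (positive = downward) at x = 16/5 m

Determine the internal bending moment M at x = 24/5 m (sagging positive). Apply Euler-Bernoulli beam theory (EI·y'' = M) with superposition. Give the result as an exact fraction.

M(24/5) = 155263/4500 kN·m

Load 1 — applied couple M₀=12 kN·m at a=2 m (b=L-a=6):
  M_1 = R_Ax - M_A - M₀  [x>a] with R_A=27/16, M_A=-9/4 = (27/16)·(24/5) - (-9/4) - 12 = -33/20 kN·m
Load 2 — triangular load w₀=16 kN/m (0→w₀ over full span):
  M_2 = 3w₀Lx/20 - w₀L²/30 - w₀x³/(6L) = 3·16·8·(24/5)/20 - 16·8²/30 - 16·(24/5)³/(6·8) = 7936/375 kN·m
Load 3 — point force P=12 kN at a=16/3 m (b=L-a=8/3):
  M_3 = Pb²(3a+b)x/L³ - Pab²/L²  [x≤a] = 12·(8/3)²·(3·(16/3)+(8/3))·(24/5)/8³ - 12·(16/3)·(8/3)²/8² = 352/45 kN·m
Load 4 — point force P=20 kN at a=16/5 m (b=L-a=24/5):
  M_4 = Pa²(a+3b)(L-x)/L³ - Pa²b/L²  [x>a] = 20·(16/5)²·((16/5)+3·(24/5))·(8-(24/5))/8³ - 20·(16/5)²·(24/5)/8² = 896/125 kN·m
Superposition: M = Σ M_i = 155263/4500 kN·m ≈ 34.502889 kN·m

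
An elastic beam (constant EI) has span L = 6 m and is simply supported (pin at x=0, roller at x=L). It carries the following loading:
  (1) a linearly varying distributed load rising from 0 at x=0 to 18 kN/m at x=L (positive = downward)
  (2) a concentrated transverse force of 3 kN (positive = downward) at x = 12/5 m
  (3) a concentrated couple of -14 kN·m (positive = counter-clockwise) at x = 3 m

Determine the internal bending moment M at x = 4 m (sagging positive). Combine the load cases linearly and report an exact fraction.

Load 1 — triangular load w₀=18 kN/m (0→w₀ over full span):
  M_1 = w₀Lx/6 - w₀x³/(6L) = 18·6·4/6 - 18·4³/(6·6) = 40 kN·m
Load 2 — point force P=3 kN at a=12/5 m (b=L-a=18/5):
  M_2 = Pa(L-x)/L  [x>a] = 3·(12/5)·(6-4)/6 = 12/5 kN·m
Load 3 — applied couple M₀=-14 kN·m at a=3 m (b=L-a=3):
  M_3 = M₀x/L - M₀  [x>a] = (-14)·4/6 - (-14) = 14/3 kN·m
Superposition: M = Σ M_i = 706/15 kN·m ≈ 47.066667 kN·m

M(4) = 706/15 kN·m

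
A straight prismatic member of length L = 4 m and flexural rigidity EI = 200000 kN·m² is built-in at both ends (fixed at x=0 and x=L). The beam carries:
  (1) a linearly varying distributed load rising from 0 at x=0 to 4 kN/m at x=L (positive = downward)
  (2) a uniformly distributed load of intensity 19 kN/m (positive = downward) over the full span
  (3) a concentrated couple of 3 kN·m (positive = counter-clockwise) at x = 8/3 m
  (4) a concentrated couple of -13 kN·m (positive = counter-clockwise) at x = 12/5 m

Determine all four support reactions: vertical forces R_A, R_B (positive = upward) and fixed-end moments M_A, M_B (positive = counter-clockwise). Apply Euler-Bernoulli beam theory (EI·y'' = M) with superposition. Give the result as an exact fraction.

Load 1 — triangular load w₀=4 kN/m (0→w₀ over full span):
  R_A = 3w₀L/20 = 3·4·4/20 = 12/5 kN
  M_A = w₀L²/30 = 4·4²/30 = 32/15 kN·m
  R_B = 7w₀L/20 = 7·4·4/20 = 28/5 kN
  M_B = -w₀L²/20 = -4·4²/20 = -16/5 kN·m
Load 2 — uniform load w=19 kN/m over full span:
  R_A = wL/2 = 19·4/2 = 38 kN
  M_A = wL²/12 = 19·4²/12 = 76/3 kN·m
  R_B = wL/2 = 19·4/2 = 38 kN
  M_B = -wL²/12 = -19·4²/12 = -76/3 kN·m
Load 3 — applied couple M₀=3 kN·m at a=8/3 m (b=L-a=4/3):
  R_A = 6M₀ab/L³ = 6·3·(8/3)·(4/3)/4³ = 1 kN
  M_A = M₀b(2a-b)/L² = 3·(4/3)·(2·(8/3)-(4/3))/4² = 1 kN·m
  R_B = -6M₀ab/L³ = -6·3·(8/3)·(4/3)/4³ = -1 kN
  M_B = M₀a(2b-a)/L² = 3·(8/3)·(2·(4/3)-(8/3))/4² = 0 kN·m
Load 4 — applied couple M₀=-13 kN·m at a=12/5 m (b=L-a=8/5):
  R_A = 6M₀ab/L³ = 6·(-13)·(12/5)·(8/5)/4³ = -117/25 kN
  M_A = M₀b(2a-b)/L² = (-13)·(8/5)·(2·(12/5)-(8/5))/4² = -104/25 kN·m
  R_B = -6M₀ab/L³ = -6·(-13)·(12/5)·(8/5)/4³ = 117/25 kN
  M_B = M₀a(2b-a)/L² = (-13)·(12/5)·(2·(8/5)-(12/5))/4² = -39/25 kN·m
Superposition: R_A = 918/25 kN, M_A = 1823/75 kN·m, R_B = 1182/25 kN, M_B = -2257/75 kN·m

R_A = 918/25 kN, M_A = 1823/75 kN·m, R_B = 1182/25 kN, M_B = -2257/75 kN·m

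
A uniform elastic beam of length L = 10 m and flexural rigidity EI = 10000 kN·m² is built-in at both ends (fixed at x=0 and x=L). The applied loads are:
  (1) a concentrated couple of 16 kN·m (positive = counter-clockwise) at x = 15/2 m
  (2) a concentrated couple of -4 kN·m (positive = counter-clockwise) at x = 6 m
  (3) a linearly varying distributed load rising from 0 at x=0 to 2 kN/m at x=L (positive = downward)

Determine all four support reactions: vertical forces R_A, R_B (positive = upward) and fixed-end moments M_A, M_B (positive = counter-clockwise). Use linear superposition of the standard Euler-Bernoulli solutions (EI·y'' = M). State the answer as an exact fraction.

Load 1 — applied couple M₀=16 kN·m at a=15/2 m (b=L-a=5/2):
  R_A = 6M₀ab/L³ = 6·16·(15/2)·(5/2)/10³ = 9/5 kN
  M_A = M₀b(2a-b)/L² = 16·(5/2)·(2·(15/2)-(5/2))/10² = 5 kN·m
  R_B = -6M₀ab/L³ = -6·16·(15/2)·(5/2)/10³ = -9/5 kN
  M_B = M₀a(2b-a)/L² = 16·(15/2)·(2·(5/2)-(15/2))/10² = -3 kN·m
Load 2 — applied couple M₀=-4 kN·m at a=6 m (b=L-a=4):
  R_A = 6M₀ab/L³ = 6·(-4)·6·4/10³ = -72/125 kN
  M_A = M₀b(2a-b)/L² = (-4)·4·(2·6-4)/10² = -32/25 kN·m
  R_B = -6M₀ab/L³ = -6·(-4)·6·4/10³ = 72/125 kN
  M_B = M₀a(2b-a)/L² = (-4)·6·(2·4-6)/10² = -12/25 kN·m
Load 3 — triangular load w₀=2 kN/m (0→w₀ over full span):
  R_A = 3w₀L/20 = 3·2·10/20 = 3 kN
  M_A = w₀L²/30 = 2·10²/30 = 20/3 kN·m
  R_B = 7w₀L/20 = 7·2·10/20 = 7 kN
  M_B = -w₀L²/20 = -2·10²/20 = -10 kN·m
Superposition: R_A = 528/125 kN, M_A = 779/75 kN·m, R_B = 722/125 kN, M_B = -337/25 kN·m

R_A = 528/125 kN, M_A = 779/75 kN·m, R_B = 722/125 kN, M_B = -337/25 kN·m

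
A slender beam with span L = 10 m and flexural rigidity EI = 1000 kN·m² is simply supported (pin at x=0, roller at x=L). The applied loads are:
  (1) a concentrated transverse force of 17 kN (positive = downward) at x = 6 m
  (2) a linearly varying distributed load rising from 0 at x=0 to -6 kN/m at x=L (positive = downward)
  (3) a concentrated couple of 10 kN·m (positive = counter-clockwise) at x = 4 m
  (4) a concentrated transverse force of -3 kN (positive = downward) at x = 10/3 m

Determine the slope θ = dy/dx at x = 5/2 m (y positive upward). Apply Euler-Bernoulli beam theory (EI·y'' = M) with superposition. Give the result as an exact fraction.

θ(5/2) = 504059/17280000 rad

Load 1 — point force P=17 kN at a=6 m (b=L-a=4):
  θ_1 = -Pb(L²-b²-3x²)/(6LEI)  [x≤a] = -17·4·(10²-4²-3·(5/2)²)/(6·10·1000) = -1479/20000 rad
Load 2 — triangular load w₀=-6 kN/m (0→w₀ over full span):
  θ_2 = -w₀(7L⁴-30L²x²+15x⁴)/(360LEI) = -(-6)·(7·10⁴-30·10²·(5/2)²+15·(5/2)⁴)/(360·10·1000) = 1327/15360 rad
Load 3 — applied couple M₀=10 kN·m at a=4 m (b=L-a=6):
  θ_3 = (M₀x²/(2L)+C₁)/EI  [x≤a] with C₁=M₀(3b²-L²)/(6L)=4/3 = (10·(5/2)²/(2·10)+(4/3))/1000 = 107/24000 rad
Load 4 — point force P=-3 kN at a=10/3 m (b=L-a=20/3):
  θ_4 = -Pb(L²-b²-3x²)/(6LEI)  [x≤a] = -(-3)·(20/3)·(10²-(20/3)²-3·(5/2)²)/(6·10·1000) = 53/4320 rad
Superposition: θ = Σ θ_i = 504059/17280000 rad ≈ 0.029170 rad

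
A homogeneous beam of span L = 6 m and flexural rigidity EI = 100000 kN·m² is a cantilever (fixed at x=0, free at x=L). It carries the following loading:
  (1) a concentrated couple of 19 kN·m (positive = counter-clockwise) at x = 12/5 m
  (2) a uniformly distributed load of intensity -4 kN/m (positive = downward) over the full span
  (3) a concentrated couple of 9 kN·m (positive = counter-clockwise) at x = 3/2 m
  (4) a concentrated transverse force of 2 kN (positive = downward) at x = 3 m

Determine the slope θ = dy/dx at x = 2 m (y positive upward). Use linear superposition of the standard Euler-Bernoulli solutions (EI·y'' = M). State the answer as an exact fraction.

θ(2) = 869/600000 rad

Load 1 — applied couple M₀=19 kN·m at a=12/5 m (b=L-a=18/5):
  θ_1 = M₀x/EI  [x≤a] = 19·2/100000 = 19/50000 rad
Load 2 — uniform load w=-4 kN/m over full span:
  θ_2 = -wx(x²-3Lx+3L²)/(6EI) = -(-4)·2·(2²-3·6·2+3·6²)/(6·100000) = 19/18750 rad
Load 3 — applied couple M₀=9 kN·m at a=3/2 m (b=L-a=9/2):
  θ_3 = M₀a/EI  [x>a] = 9·(3/2)/100000 = 27/200000 rad
Load 4 — point force P=2 kN at a=3 m (b=L-a=3):
  θ_4 = -Px(2a-x)/(2EI)  [x≤a] = -2·2·(2·3-2)/(2·100000) = -1/12500 rad
Superposition: θ = Σ θ_i = 869/600000 rad ≈ 0.001448 rad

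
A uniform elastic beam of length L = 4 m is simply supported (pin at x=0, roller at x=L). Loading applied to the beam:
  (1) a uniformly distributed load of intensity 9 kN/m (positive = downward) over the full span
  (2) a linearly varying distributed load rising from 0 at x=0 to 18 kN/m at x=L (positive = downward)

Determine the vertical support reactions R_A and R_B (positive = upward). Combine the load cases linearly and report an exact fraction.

Load 1 — uniform load w=9 kN/m over full span:
  R_A = wL/2 = 9·4/2 = 18 kN
  R_B = wL/2 = 9·4/2 = 18 kN
Load 2 — triangular load w₀=18 kN/m (0→w₀ over full span):
  R_A = w₀L/6 = 18·4/6 = 12 kN
  R_B = w₀L/3 = 18·4/3 = 24 kN
Superposition: R_A = 30 kN, R_B = 42 kN

R_A = 30 kN, R_B = 42 kN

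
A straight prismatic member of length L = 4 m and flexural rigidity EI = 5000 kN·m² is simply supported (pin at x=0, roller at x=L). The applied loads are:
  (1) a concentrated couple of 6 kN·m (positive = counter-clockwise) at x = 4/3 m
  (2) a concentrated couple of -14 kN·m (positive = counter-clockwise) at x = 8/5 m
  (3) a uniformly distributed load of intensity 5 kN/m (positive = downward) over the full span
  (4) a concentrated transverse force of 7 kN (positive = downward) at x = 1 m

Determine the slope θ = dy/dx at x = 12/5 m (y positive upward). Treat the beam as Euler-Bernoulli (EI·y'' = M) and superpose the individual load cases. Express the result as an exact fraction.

Load 1 — applied couple M₀=6 kN·m at a=4/3 m (b=L-a=8/3):
  θ_1 = (M₀x²/(2L)-M₀(x-a)+C₁)/EI  [x>a] with C₁=M₀(3b²-L²)/(6L)=4/3 = (6·(12/5)²/(2·4)-6·((12/5)-(4/3))+(4/3))/5000 = -7/46875 rad
Load 2 — applied couple M₀=-14 kN·m at a=8/5 m (b=L-a=12/5):
  θ_2 = (M₀x²/(2L)-M₀(x-a)+C₁)/EI  [x>a] with C₁=M₀(3b²-L²)/(6L)=-56/75 = ((-14)·(12/5)²/(2·4)-(-14)·((12/5)-(8/5))+(-56/75))/5000 = 7/93750 rad
Load 3 — uniform load w=5 kN/m over full span:
  θ_3 = -w(L³-6Lx²+4x³)/(24EI) = -5·(4³-6·4·(12/5)²+4·(12/5)³)/(24·5000) = 37/46875 rad
Load 4 — point force P=7 kN at a=1 m (b=L-a=3):
  θ_4 = -Pa(2L²-6Lx+3x²+a²)/(6LEI)  [x>a] = -7·1·(2·4²-6·4·(12/5)+3·(12/5)²+1²)/(6·4·5000) = 427/1000000 rad
Superposition: θ = Σ θ_i = 137/120000 rad ≈ 0.001142 rad

θ(12/5) = 137/120000 rad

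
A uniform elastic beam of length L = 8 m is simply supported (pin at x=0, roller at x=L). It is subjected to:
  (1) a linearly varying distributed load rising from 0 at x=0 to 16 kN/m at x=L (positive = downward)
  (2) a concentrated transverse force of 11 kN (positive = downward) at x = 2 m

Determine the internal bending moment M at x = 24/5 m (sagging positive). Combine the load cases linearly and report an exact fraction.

Load 1 — triangular load w₀=16 kN/m (0→w₀ over full span):
  M_1 = w₀Lx/6 - w₀x³/(6L) = 16·8·(24/5)/6 - 16·(24/5)³/(6·8) = 8192/125 kN·m
Load 2 — point force P=11 kN at a=2 m (b=L-a=6):
  M_2 = Pa(L-x)/L  [x>a] = 11·2·(8-(24/5))/8 = 44/5 kN·m
Superposition: M = Σ M_i = 9292/125 kN·m ≈ 74.336000 kN·m

M(24/5) = 9292/125 kN·m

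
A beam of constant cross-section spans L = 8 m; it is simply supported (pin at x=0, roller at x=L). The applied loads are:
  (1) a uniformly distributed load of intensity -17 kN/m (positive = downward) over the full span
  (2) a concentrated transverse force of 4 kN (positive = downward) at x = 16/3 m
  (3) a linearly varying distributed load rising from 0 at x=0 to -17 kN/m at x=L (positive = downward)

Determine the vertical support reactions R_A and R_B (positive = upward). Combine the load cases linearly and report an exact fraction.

Load 1 — uniform load w=-17 kN/m over full span:
  R_A = wL/2 = (-17)·8/2 = -68 kN
  R_B = wL/2 = (-17)·8/2 = -68 kN
Load 2 — point force P=4 kN at a=16/3 m (b=L-a=8/3):
  R_A = Pb/L = 4·(8/3)/8 = 4/3 kN
  R_B = Pa/L = 4·(16/3)/8 = 8/3 kN
Load 3 — triangular load w₀=-17 kN/m (0→w₀ over full span):
  R_A = w₀L/6 = (-17)·8/6 = -68/3 kN
  R_B = w₀L/3 = (-17)·8/3 = -136/3 kN
Superposition: R_A = -268/3 kN, R_B = -332/3 kN

R_A = -268/3 kN, R_B = -332/3 kN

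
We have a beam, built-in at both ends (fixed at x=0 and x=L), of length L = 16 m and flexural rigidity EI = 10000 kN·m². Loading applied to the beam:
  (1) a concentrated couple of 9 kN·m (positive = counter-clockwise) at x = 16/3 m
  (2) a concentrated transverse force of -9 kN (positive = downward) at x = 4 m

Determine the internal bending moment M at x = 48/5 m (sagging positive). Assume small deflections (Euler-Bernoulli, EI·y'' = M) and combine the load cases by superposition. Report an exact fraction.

M(48/5) = -81/20 kN·m

Load 1 — applied couple M₀=9 kN·m at a=16/3 m (b=L-a=32/3):
  M_1 = R_Ax - M_A - M₀  [x>a] with R_A=3/4, M_A=0 = (3/4)·(48/5) - 0 - 9 = -9/5 kN·m
Load 2 — point force P=-9 kN at a=4 m (b=L-a=12):
  M_2 = Pa²(a+3b)(L-x)/L³ - Pa²b/L²  [x>a] = (-9)·4²·(4+3·12)·(16-(48/5))/16³ - (-9)·4²·12/16² = -9/4 kN·m
Superposition: M = Σ M_i = -81/20 kN·m ≈ -4.050000 kN·m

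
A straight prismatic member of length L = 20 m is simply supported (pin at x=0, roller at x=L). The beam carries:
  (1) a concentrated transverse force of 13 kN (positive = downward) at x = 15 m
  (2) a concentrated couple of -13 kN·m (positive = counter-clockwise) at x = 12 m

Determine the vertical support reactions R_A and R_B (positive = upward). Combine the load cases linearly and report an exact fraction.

R_A = 13/5 kN, R_B = 52/5 kN

Load 1 — point force P=13 kN at a=15 m (b=L-a=5):
  R_A = Pb/L = 13·5/20 = 13/4 kN
  R_B = Pa/L = 13·15/20 = 39/4 kN
Load 2 — applied couple M₀=-13 kN·m at a=12 m (b=L-a=8):
  R_A = M₀/L = (-13)/20 = -13/20 kN
  R_B = -M₀/L = -(-13)/20 = 13/20 kN
Superposition: R_A = 13/5 kN, R_B = 52/5 kN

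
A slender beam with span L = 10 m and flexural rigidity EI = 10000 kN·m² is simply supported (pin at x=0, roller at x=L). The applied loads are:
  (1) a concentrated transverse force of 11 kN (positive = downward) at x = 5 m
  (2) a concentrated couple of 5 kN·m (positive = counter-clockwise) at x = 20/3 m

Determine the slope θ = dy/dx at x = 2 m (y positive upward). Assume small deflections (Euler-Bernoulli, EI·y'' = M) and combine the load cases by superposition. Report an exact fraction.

Load 1 — point force P=11 kN at a=5 m (b=L-a=5):
  θ_1 = -Pb(L²-b²-3x²)/(6LEI)  [x≤a] = -11·5·(10²-5²-3·2²)/(6·10·10000) = -231/40000 rad
Load 2 — applied couple M₀=5 kN·m at a=20/3 m (b=L-a=10/3):
  θ_2 = (M₀x²/(2L)+C₁)/EI  [x≤a] with C₁=M₀(3b²-L²)/(6L)=-50/9 = (5·2²/(2·10)+(-50/9))/10000 = -41/90000 rad
Superposition: θ = Σ θ_i = -2243/360000 rad ≈ -0.006231 rad

θ(2) = -2243/360000 rad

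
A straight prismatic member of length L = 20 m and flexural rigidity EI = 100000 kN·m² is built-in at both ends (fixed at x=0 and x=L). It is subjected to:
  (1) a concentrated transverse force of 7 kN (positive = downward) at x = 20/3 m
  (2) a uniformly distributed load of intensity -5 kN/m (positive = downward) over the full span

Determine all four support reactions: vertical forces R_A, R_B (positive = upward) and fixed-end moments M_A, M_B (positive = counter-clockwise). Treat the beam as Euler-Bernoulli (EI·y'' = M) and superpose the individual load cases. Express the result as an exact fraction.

Load 1 — point force P=7 kN at a=20/3 m (b=L-a=40/3):
  R_A = Pb²(3a+b)/L³ = 7·(40/3)²·(3·(20/3)+(40/3))/20³ = 140/27 kN
  M_A = Pab²/L² = 7·(20/3)·(40/3)²/20² = 560/27 kN·m
  R_B = Pa²(a+3b)/L³ = 7·(20/3)²·((20/3)+3·(40/3))/20³ = 49/27 kN
  M_B = -Pa²b/L² = -7·(20/3)²·(40/3)/20² = -280/27 kN·m
Load 2 — uniform load w=-5 kN/m over full span:
  R_A = wL/2 = (-5)·20/2 = -50 kN
  M_A = wL²/12 = (-5)·20²/12 = -500/3 kN·m
  R_B = wL/2 = (-5)·20/2 = -50 kN
  M_B = -wL²/12 = -(-5)·20²/12 = 500/3 kN·m
Superposition: R_A = -1210/27 kN, M_A = -3940/27 kN·m, R_B = -1301/27 kN, M_B = 4220/27 kN·m

R_A = -1210/27 kN, M_A = -3940/27 kN·m, R_B = -1301/27 kN, M_B = 4220/27 kN·m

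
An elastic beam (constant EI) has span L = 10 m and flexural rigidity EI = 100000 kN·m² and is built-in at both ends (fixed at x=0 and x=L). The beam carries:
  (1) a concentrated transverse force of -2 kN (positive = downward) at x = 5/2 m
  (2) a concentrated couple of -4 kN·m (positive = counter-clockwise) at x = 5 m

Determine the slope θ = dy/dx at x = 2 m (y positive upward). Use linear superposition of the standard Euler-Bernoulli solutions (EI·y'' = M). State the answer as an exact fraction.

θ(2) = 61/2000000 rad

Load 1 — point force P=-2 kN at a=5/2 m (b=L-a=15/2):
  θ_1 = -Pb²x(2aL-(3a+b)x)/(2L³EI)  [x≤a] = -(-2)·(15/2)²·2·(2·(5/2)·10-(3·(5/2)+(15/2))·2)/(2·10³·100000) = 9/400000 rad
Load 2 — applied couple M₀=-4 kN·m at a=5 m (b=L-a=5):
  θ_2 = (R_Ax²/2 - M_Ax)/EI  [x≤a] with R_A=-3/5, M_A=-1 = ((-3/5)·2²/2 - (-1)·2)/100000 = 1/125000 rad
Superposition: θ = Σ θ_i = 61/2000000 rad ≈ 0.000030 rad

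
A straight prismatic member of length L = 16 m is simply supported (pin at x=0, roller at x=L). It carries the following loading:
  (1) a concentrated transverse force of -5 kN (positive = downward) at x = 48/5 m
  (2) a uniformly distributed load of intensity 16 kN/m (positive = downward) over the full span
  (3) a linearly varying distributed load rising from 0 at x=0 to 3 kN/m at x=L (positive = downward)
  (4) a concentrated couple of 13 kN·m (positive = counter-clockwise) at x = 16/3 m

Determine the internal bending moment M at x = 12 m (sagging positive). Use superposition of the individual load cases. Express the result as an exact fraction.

M(12) = 1643/4 kN·m

Load 1 — point force P=-5 kN at a=48/5 m (b=L-a=32/5):
  M_1 = Pa(L-x)/L  [x>a] = (-5)·(48/5)·(16-12)/16 = -12 kN·m
Load 2 — uniform load w=16 kN/m over full span:
  M_2 = wx(L-x)/2 = 16·12·(16-12)/2 = 384 kN·m
Load 3 — triangular load w₀=3 kN/m (0→w₀ over full span):
  M_3 = w₀Lx/6 - w₀x³/(6L) = 3·16·12/6 - 3·12³/(6·16) = 42 kN·m
Load 4 — applied couple M₀=13 kN·m at a=16/3 m (b=L-a=32/3):
  M_4 = M₀x/L - M₀  [x>a] = 13·12/16 - 13 = -13/4 kN·m
Superposition: M = Σ M_i = 1643/4 kN·m ≈ 410.750000 kN·m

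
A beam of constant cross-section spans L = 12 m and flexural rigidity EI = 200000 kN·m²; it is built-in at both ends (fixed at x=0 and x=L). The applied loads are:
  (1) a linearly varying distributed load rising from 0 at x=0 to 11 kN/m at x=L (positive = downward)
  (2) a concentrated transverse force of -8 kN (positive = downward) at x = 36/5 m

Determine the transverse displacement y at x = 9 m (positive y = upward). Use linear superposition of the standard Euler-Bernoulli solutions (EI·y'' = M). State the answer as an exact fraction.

Load 1 — triangular load w₀=11 kN/m (0→w₀ over full span):
  y_1 = -w₀x²(L-x)²(x+2L)/(120LEI) = -11·9²·(12-9)²·(9+2·12)/(120·12·200000) = -29403/32000000 m
Load 2 — point force P=-8 kN at a=36/5 m (b=L-a=24/5):
  y_2 = -Pa²(L-x)²(3bL-(3b+a)(L-x))/(6L³EI)  [x>a] = -(-8)·(36/5)²·(12-9)²·(3·(24/5)·12-(3·(24/5)+(36/5))·(12-9))/(6·12³·200000) = 243/1250000 m
Superposition: y = Σ y_i = -115911/160000000 m ≈ -0.000724 m

y(9) = -115911/160000000 m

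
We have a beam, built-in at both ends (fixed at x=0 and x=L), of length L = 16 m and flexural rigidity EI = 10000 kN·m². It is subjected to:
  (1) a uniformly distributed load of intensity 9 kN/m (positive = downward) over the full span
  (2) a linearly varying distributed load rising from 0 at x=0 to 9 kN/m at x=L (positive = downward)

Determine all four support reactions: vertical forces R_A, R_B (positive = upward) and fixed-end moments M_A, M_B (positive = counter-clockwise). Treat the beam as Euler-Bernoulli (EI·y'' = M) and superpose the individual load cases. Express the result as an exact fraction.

Load 1 — uniform load w=9 kN/m over full span:
  R_A = wL/2 = 9·16/2 = 72 kN
  M_A = wL²/12 = 9·16²/12 = 192 kN·m
  R_B = wL/2 = 9·16/2 = 72 kN
  M_B = -wL²/12 = -9·16²/12 = -192 kN·m
Load 2 — triangular load w₀=9 kN/m (0→w₀ over full span):
  R_A = 3w₀L/20 = 3·9·16/20 = 108/5 kN
  M_A = w₀L²/30 = 9·16²/30 = 384/5 kN·m
  R_B = 7w₀L/20 = 7·9·16/20 = 252/5 kN
  M_B = -w₀L²/20 = -9·16²/20 = -576/5 kN·m
Superposition: R_A = 468/5 kN, M_A = 1344/5 kN·m, R_B = 612/5 kN, M_B = -1536/5 kN·m

R_A = 468/5 kN, M_A = 1344/5 kN·m, R_B = 612/5 kN, M_B = -1536/5 kN·m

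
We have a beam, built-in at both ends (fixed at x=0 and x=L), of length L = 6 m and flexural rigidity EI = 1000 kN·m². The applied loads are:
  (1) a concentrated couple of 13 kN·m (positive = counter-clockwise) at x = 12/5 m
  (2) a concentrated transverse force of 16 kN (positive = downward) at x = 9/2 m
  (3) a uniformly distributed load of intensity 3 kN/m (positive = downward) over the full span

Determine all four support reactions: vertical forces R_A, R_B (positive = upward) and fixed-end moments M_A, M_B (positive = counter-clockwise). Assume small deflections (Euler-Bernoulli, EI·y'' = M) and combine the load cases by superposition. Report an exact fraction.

R_A = 731/50 kN, M_A = 753/50 kN·m, R_B = 969/50 kN, M_B = -917/50 kN·m

Load 1 — applied couple M₀=13 kN·m at a=12/5 m (b=L-a=18/5):
  R_A = 6M₀ab/L³ = 6·13·(12/5)·(18/5)/6³ = 78/25 kN
  M_A = M₀b(2a-b)/L² = 13·(18/5)·(2·(12/5)-(18/5))/6² = 39/25 kN·m
  R_B = -6M₀ab/L³ = -6·13·(12/5)·(18/5)/6³ = -78/25 kN
  M_B = M₀a(2b-a)/L² = 13·(12/5)·(2·(18/5)-(12/5))/6² = 104/25 kN·m
Load 2 — point force P=16 kN at a=9/2 m (b=L-a=3/2):
  R_A = Pb²(3a+b)/L³ = 16·(3/2)²·(3·(9/2)+(3/2))/6³ = 5/2 kN
  M_A = Pab²/L² = 16·(9/2)·(3/2)²/6² = 9/2 kN·m
  R_B = Pa²(a+3b)/L³ = 16·(9/2)²·((9/2)+3·(3/2))/6³ = 27/2 kN
  M_B = -Pa²b/L² = -16·(9/2)²·(3/2)/6² = -27/2 kN·m
Load 3 — uniform load w=3 kN/m over full span:
  R_A = wL/2 = 3·6/2 = 9 kN
  M_A = wL²/12 = 3·6²/12 = 9 kN·m
  R_B = wL/2 = 3·6/2 = 9 kN
  M_B = -wL²/12 = -3·6²/12 = -9 kN·m
Superposition: R_A = 731/50 kN, M_A = 753/50 kN·m, R_B = 969/50 kN, M_B = -917/50 kN·m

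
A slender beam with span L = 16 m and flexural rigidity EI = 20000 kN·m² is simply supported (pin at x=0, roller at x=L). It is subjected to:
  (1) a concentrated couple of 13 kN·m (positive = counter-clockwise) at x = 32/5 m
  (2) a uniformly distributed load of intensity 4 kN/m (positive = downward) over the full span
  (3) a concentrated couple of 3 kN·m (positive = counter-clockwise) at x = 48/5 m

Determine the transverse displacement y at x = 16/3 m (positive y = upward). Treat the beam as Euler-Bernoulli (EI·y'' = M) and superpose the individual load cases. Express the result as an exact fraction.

Load 1 — applied couple M₀=13 kN·m at a=32/5 m (b=L-a=48/5):
  y_1 = (M₀x³/(6L)+C₁x)/EI  [x≤a] with C₁=M₀(3b²-L²)/(6L)=208/75 = (13·(16/3)³/(6·16)+(208/75)·(16/3))/20000 = 2236/1265625 m
Load 2 — uniform load w=4 kN/m over full span:
  y_2 = -wx(L³-2Lx²+x³)/(24EI) = -4·(16/3)·(16³-2·16·(16/3)²+(16/3)³)/(24·20000) = -22528/151875 m
Load 3 — applied couple M₀=3 kN·m at a=48/5 m (b=L-a=32/5):
  y_3 = (M₀x³/(6L)+C₁x)/EI  [x≤a] with C₁=M₀(3b²-L²)/(6L)=-104/25 = (3·(16/3)³/(6·16)+(-104/25)·(16/3))/20000 = -368/421875 m
Superposition: y = Σ y_i = -559804/3796875 m ≈ -0.147438 m

y(16/3) = -559804/3796875 m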